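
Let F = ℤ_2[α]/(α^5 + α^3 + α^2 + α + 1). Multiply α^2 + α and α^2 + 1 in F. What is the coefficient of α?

Multiply in ℤ_2[α]: (α^2 + α)·(α^2 + 1) = α^4 + α^3 + α^2 + α.
Reduced: α^4 + α^3 + α^2 + α.

1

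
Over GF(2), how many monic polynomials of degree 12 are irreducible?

335

By the necklace-counting formula, N_2(12) = (1/12) Σ_{d|12} μ(12/d)·2^d.
Divisors of 12: 1, 2, 3, 4, 6, 12; μ(12/d) for each: 0, 1, 0, -1, -1, 1.
Σ = 2^2 − 2^4 − 2^6 + 2^12 = 4020.
N = 4020/12 = 335.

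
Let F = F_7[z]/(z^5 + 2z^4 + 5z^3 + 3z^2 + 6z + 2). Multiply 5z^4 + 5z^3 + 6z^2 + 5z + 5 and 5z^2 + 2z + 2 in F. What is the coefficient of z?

Multiply in F_7[z]: (5z^4 + 5z^3 + 6z^2 + 5z + 5)·(5z^2 + 2z + 2) = 4z^6 + z^4 + 5z^3 + 5z^2 + 6z + 3.
Reduce using z^5 ≡ 5z^4 + 2z^3 + 4z^2 + z + 5 (mod z^5 + 2z^4 + 5z^3 + 3z^2 + 6z + 2).
Reduced: 4z^4 + 5z^3 + 5z^2 + 4z + 5.

4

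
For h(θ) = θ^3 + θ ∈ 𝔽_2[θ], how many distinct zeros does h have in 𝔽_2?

2

Evaluate at each of the 2 elements of 𝔽_2:
h(0) = 0 → root; h(1) = 0 → root.
Roots: {0, 1}.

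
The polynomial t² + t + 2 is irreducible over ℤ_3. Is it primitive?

Write f(t) = t² + t + 2.
|GF(3^2)^×| = 3^2 − 1 = 8. Prime factorization: 8 = 2^3.
f is primitive ⇔ t has order 8 in GF(3)[t]/(f), i.e. t^(8/q) ≠ 1 for each prime q | 8.
t^(4) mod f = 2.
None equal 1, so t has full order 8; f is primitive.

Yes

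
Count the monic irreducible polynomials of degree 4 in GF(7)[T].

588

x^(7^4) − x is the product of all monic irreducibles of degree dividing 4; Möbius inversion gives N = (1/4) Σ μ(4/d)·7^d.
Divisors of 4: 1, 2, 4; μ(4/d) for each: 0, -1, 1.
Σ = − 7^2 + 7^4 = 2352.
N = 2352/4 = 588.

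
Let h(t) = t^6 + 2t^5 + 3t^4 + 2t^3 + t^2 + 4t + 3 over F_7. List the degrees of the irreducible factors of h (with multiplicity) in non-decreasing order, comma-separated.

Linear factors from roots: (t + 1).
Complete factorization: h(t) = (t + 1)^2·(t^2 + t + 6)·(t^2 + 6t + 4).
Factor degrees with multiplicity: 1 + 1 + 2 + 2 = 6.

1, 1, 2, 2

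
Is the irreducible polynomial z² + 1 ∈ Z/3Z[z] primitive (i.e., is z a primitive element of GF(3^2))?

No

Write f(z) = z² + 1.
|GF(3^2)^×| = 3^2 − 1 = 8. Prime factorization: 8 = 2^3.
f is primitive ⇔ z has order 8 in GF(3)[z]/(f), i.e. z^(8/q) ≠ 1 for each prime q | 8.
z^(4) mod f = 1
Since z^(4) = 1, the order of z divides 4 < 8; not primitive.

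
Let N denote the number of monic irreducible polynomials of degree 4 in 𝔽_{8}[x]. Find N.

The number of monic irreducibles of degree 4 over GF(8) is (1/4)·Σ_{d∣4} μ(4/d) 8^d.
Divisors of 4: 1, 2, 4; μ(4/d) for each: 0, -1, 1.
Σ = − 8^2 + 8^4 = 4032.
N = 4032/4 = 1008.

1008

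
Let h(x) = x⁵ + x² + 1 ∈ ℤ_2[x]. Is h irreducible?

Check for roots in ℤ_2: h(0) = 1; h(1) = 1.
No roots, so no linear factors.
Monic irreducibles of degree 2 over GF(2): x² + x + 1.
None of them divide h (all give nonzero remainder).
No irreducible factor of degree ≤ 2 exists, so h is irreducible over GF(2).

Yes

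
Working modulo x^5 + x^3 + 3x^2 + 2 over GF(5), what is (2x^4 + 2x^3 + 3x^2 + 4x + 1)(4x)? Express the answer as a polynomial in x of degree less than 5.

Multiply in GF(5)[x]: (2x^4 + 2x^3 + 3x^2 + 4x + 1)·(4x) = 3x^5 + 3x^4 + 2x^3 + x^2 + 4x.
Reduce using x^5 ≡ 4x^3 + 2x^2 + 3 (mod x^5 + x^3 + 3x^2 + 2).
Reduced: 3x^4 + 4x^3 + 2x^2 + 4x + 4.

3x^4 + 4x^3 + 2x^2 + 4x + 4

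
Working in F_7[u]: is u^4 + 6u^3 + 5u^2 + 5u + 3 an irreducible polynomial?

Write g(u) = u^4 + 6u^3 + 5u^2 + 5u + 3.
Check for roots in F_7: g(0) = 3; g(1) = 6; g(2) = 6; g(3) = 5; g(4) = 1; g(5) = 2; g(6) = 5.
No roots, so no linear factors.
Degree-2 irreducible divisors: test the 21 monic irreducibles of degree 2 over GF(7).
None of them divide g (all give nonzero remainder).
No irreducible factor of degree ≤ 2 exists, so g is irreducible over GF(7).

Yes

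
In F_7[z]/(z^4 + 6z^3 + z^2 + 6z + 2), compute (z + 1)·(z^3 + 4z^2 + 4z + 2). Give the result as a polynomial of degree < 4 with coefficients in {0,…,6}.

Multiply in F_7[z]: (z + 1)·(z^3 + 4z^2 + 4z + 2) = z^4 + 5z^3 + z^2 + 6z + 2.
Reduce using z^4 ≡ z^3 + 6z^2 + z + 5 (mod z^4 + 6z^3 + z^2 + 6z + 2).
Reduced: 6z^3.

6z^3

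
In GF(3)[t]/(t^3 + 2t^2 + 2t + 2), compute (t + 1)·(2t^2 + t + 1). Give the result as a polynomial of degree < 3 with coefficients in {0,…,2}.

Multiply in GF(3)[t]: (t + 1)·(2t^2 + t + 1) = 2t^3 + 2t + 1.
Reduce using t^3 ≡ t^2 + t + 1 (mod t^3 + 2t^2 + 2t + 2).
Reduced: 2t^2 + t.

2t^2 + t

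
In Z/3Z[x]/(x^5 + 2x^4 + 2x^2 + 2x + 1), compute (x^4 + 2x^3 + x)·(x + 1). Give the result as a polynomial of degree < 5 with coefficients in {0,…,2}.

Multiply in Z/3Z[x]: (x^4 + 2x^3 + x)·(x + 1) = x^5 + 2x^3 + x^2 + x.
Reduce using x^5 ≡ x^4 + x^2 + x + 2 (mod x^5 + 2x^4 + 2x^2 + 2x + 1).
Reduced: x^4 + 2x^3 + 2x^2 + 2x + 2.

x^4 + 2x^3 + 2x^2 + 2x + 2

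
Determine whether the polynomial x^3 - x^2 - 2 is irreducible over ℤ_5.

Write f(x) = x^3 - x^2 - 2.
Check for roots in ℤ_5: f(0) = 3; f(1) = 3; f(2) = 2; f(3) = 1; f(4) = 1.
No roots. A degree-3 polynomial over a field with no linear factor is irreducible.

Yes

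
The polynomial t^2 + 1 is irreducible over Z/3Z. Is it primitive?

No

Write f(t) = t^2 + 1.
|GF(3^2)^×| = 3^2 − 1 = 8. Prime factorization: 8 = 2^3.
f is primitive ⇔ t has order 8 in GF(3)[t]/(f), i.e. t^(8/q) ≠ 1 for each prime q | 8.
t^(4) mod f = 1
Since t^(4) = 1, the order of t divides 4 < 8; not primitive.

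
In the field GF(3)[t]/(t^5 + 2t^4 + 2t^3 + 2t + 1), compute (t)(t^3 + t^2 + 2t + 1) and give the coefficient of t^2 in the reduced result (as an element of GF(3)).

2

Multiply in GF(3)[t]: (t)·(t^3 + t^2 + 2t + 1) = t^4 + t^3 + 2t^2 + t.
Reduced: t^4 + t^3 + 2t^2 + t.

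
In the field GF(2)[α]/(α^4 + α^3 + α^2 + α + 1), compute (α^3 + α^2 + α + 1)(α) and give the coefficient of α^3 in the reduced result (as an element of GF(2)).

Multiply in GF(2)[α]: (α^3 + α^2 + α + 1)·(α) = α^4 + α^3 + α^2 + α.
Reduce using α^4 ≡ α^3 + α^2 + α + 1 (mod α^4 + α^3 + α^2 + α + 1).
Reduced: 1.

0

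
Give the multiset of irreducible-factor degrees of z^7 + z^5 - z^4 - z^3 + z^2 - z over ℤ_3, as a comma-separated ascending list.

1, 1, 1, 1, 3

Write g(z) = z^7 + z^5 - z^4 - z^3 + z^2 - z.
Roots in ℤ_3: g(0) = 0 → root; g(1) = 0 → root; g(2) = 0 → root.
Linear factors from roots: (z), (z - 1), (z + 1).
Complete factorization: g(z) = (z)·(z + 1)·(z - 1)^2·(z^3 + z^2 - 1).
Factor degrees with multiplicity: 1 + 1 + 1 + 1 + 3 = 7.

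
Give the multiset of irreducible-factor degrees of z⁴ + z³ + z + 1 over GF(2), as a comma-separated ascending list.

1, 1, 2

Write h(z) = z⁴ + z³ + z + 1.
Roots in GF(2): h(0) = 1; h(1) = 0 → root.
Linear factors from roots: (z + 1).
Complete factorization: h(z) = (z + 1)^2·(z² + z + 1).
Factor degrees with multiplicity: 1 + 1 + 2 = 4.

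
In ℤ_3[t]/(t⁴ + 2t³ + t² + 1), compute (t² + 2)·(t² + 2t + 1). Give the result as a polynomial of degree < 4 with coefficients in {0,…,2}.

2t^2 + t + 1

Multiply in ℤ_3[t]: (t² + 2)·(t² + 2t + 1) = t⁴ + 2t³ + t + 2.
Reduce using t⁴ ≡ t³ + 2t² + 2 (mod t⁴ + 2t³ + t² + 1).
Reduced: 2t² + t + 1.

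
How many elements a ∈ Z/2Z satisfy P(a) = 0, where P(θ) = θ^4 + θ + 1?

Evaluate at each of the 2 elements of Z/2Z:
P(0) = 1; P(1) = 1.
No element is a root.

0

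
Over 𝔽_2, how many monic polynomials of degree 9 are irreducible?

56

Gauss's count: N_{2}(9) = (1/9) Σ_{d|9} μ(9/d)·2^d.
Divisors of 9: 1, 3, 9; μ(9/d) for each: 0, -1, 1.
Σ = − 2^3 + 2^9 = 504.
N = 504/9 = 56.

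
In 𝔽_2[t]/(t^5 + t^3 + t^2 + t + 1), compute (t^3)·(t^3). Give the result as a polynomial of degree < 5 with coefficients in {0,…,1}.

Multiply in 𝔽_2[t]: (t^3)·(t^3) = t^6.
Reduce using t^5 ≡ t^3 + t^2 + t + 1 (mod t^5 + t^3 + t^2 + t + 1).
Reduced: t^4 + t^3 + t^2 + t.

t^4 + t^3 + t^2 + t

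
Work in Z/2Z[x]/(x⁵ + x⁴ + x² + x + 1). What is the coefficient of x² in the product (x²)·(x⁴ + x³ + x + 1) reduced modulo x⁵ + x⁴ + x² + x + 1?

0

Multiply in Z/2Z[x]: (x²)·(x⁴ + x³ + x + 1) = x⁶ + x⁵ + x³ + x².
Reduce using x⁵ ≡ x⁴ + x² + x + 1 (mod x⁵ + x⁴ + x² + x + 1).
Reduced: x.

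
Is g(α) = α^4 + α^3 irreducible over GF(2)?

No

Check for roots in GF(2): g(0) = 0 → root; g(1) = 0 → root.
g(0) = 0, so (α) divides g(α); g is reducible.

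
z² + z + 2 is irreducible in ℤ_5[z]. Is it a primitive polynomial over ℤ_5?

Write f(z) = z² + z + 2.
|GF(5^2)^×| = 5^2 − 1 = 24. Prime factorization: 24 = 2^3·3.
f is primitive ⇔ z has order 24 in GF(5)[z]/(f), i.e. z^(24/q) ≠ 1 for each prime q | 24.
z^(12) mod f = 4.
z^(8) mod f = 3z + 1.
None equal 1, so z has full order 24; f is primitive.

Yes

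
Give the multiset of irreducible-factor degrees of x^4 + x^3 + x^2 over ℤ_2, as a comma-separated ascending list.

1, 1, 2

Write g(x) = x^4 + x^3 + x^2.
Roots in ℤ_2: g(0) = 0 → root; g(1) = 1.
Linear factors from roots: (x).
Complete factorization: g(x) = (x)^2·(x^2 + x + 1).
Factor degrees with multiplicity: 1 + 1 + 2 = 4.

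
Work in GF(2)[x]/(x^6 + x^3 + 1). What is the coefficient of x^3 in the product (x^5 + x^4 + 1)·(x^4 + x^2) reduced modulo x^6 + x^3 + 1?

1

Multiply in GF(2)[x]: (x^5 + x^4 + 1)·(x^4 + x^2) = x^9 + x^8 + x^7 + x^6 + x^4 + x^2.
Reduce using x^6 ≡ x^3 + 1 (mod x^6 + x^3 + 1).
Reduced: x^5 + x^3 + x.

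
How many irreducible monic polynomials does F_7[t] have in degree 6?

19544

By the necklace-counting formula, N_7(6) = (1/6) Σ_{d|6} μ(6/d)·7^d.
Divisors of 6: 1, 2, 3, 6; μ(6/d) for each: 1, -1, -1, 1.
Σ = 7^1 − 7^2 − 7^3 + 7^6 = 117264.
N = 117264/6 = 19544.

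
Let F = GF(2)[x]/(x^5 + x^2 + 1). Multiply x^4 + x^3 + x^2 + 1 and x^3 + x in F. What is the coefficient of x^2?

1

Multiply in GF(2)[x]: (x^4 + x^3 + x^2 + 1)·(x^3 + x) = x^7 + x^6 + x^4 + x.
Reduce using x^5 ≡ x^2 + 1 (mod x^5 + x^2 + 1).
Reduced: x^3 + x^2.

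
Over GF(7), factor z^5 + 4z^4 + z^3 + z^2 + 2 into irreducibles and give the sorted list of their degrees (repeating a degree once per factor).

5

Write g(z) = z^5 + 4z^4 + z^3 + z^2 + 2.
Complete factorization: g(z) = (z^5 + 4z^4 + z^3 + z^2 + 2).
Factor degrees with multiplicity: 5 = 5.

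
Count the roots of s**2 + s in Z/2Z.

2

Write f(s) = s**2 + s.
Evaluate at each of the 2 elements of Z/2Z:
f(0) = 0 → root; f(1) = 0 → root.
Roots: {0, 1}.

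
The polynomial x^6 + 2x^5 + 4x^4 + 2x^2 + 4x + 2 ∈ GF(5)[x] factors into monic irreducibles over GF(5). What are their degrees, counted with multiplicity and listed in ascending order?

Write g(x) = x^6 + 2x^5 + 4x^4 + 2x^2 + 4x + 2.
Roots in GF(5): g(0) = 2; g(1) = 0 → root; g(2) = 0 → root; g(3) = 1; g(4) = 3.
Linear factors from roots: (x + 4), (x + 3).
Complete factorization: g(x) = (x + 3)·(x + 4)^2·(x^3 + x^2 + 3x + 4).
Factor degrees with multiplicity: 1 + 1 + 1 + 3 = 6.

1, 1, 1, 3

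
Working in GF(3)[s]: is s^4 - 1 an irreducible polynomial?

No

Write g(s) = s^4 - 1.
Check for roots in GF(3): g(0) = 2; g(1) = 0 → root; g(2) = 0 → root.
g(1) = 0, so (s − 1) divides g(s); g is reducible.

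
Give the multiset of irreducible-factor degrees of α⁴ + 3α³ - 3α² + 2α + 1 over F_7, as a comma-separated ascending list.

4

Write h(α) = α⁴ + 3α³ - 3α² + 2α + 1.
Complete factorization: h(α) = (α⁴ + 3α³ - 3α² + 2α + 1).
Factor degrees with multiplicity: 4 = 4.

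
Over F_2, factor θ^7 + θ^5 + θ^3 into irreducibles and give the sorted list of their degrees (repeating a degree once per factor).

1, 1, 1, 2, 2

Write g(θ) = θ^7 + θ^5 + θ^3.
Roots in F_2: g(0) = 0 → root; g(1) = 1.
Linear factors from roots: (θ).
Complete factorization: g(θ) = (θ)^3·(θ^2 + θ + 1)^2.
Factor degrees with multiplicity: 1 + 1 + 1 + 2 + 2 = 7.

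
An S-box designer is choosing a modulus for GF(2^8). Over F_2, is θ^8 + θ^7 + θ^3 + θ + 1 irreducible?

Yes

Write f(θ) = θ^8 + θ^7 + θ^3 + θ + 1.
Check for roots in F_2: f(0) = 1; f(1) = 1.
No roots, so no linear factors.
Monic irreducibles of degree 2 over GF(2): θ^2 + θ + 1.
None of them divide f (all give nonzero remainder).
Monic irreducibles of degree 3 over GF(2): θ^3 + θ + 1, θ^3 + θ^2 + 1.
None of them divide f (all give nonzero remainder).
Monic irreducibles of degree 4 over GF(2): θ^4 + θ + 1, θ^4 + θ^3 + 1, θ^4 + θ^3 + θ^2 + θ + 1.
None of them divide f (all give nonzero remainder).
No irreducible factor of degree ≤ 4 exists, so f is irreducible over GF(2).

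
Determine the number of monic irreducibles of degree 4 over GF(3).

18

x^(3^4) − x is the product of all monic irreducibles of degree dividing 4; Möbius inversion gives N = (1/4) Σ μ(4/d)·3^d.
Divisors of 4: 1, 2, 4; μ(4/d) for each: 0, -1, 1.
Σ = − 3^2 + 3^4 = 72.
N = 72/4 = 18.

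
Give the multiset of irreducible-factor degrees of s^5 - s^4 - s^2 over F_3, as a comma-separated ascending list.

Write f(s) = s^5 - s^4 - s^2.
Roots in F_3: f(0) = 0 → root; f(1) = 2; f(2) = 0 → root.
Linear factors from roots: (s), (s + 1).
Complete factorization: f(s) = (s + 1)·(s)^2·(s^2 + s - 1).
Factor degrees with multiplicity: 1 + 1 + 1 + 2 = 5.

1, 1, 1, 2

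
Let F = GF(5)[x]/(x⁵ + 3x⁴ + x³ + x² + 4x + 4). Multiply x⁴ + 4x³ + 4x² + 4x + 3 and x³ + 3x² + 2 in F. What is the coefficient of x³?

2

Multiply in GF(5)[x]: (x⁴ + 4x³ + 4x² + 4x + 3)·(x³ + 3x² + 2) = x⁷ + 2x⁶ + x⁵ + 3x⁴ + 3x³ + 2x² + 3x + 1.
Reduce using x⁵ ≡ 2x⁴ + 4x³ + 4x² + x + 1 (mod x⁵ + 3x⁴ + x³ + x² + 4x + 4).
Reduced: 4x⁴ + 2x³ + 4x² + 4.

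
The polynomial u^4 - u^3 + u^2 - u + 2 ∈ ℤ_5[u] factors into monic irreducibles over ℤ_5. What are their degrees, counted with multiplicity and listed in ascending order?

2, 2

Write h(u) = u^4 - u^3 + u^2 - u + 2.
Roots in ℤ_5: h(0) = 2; h(1) = 2; h(2) = 2; h(3) = 2; h(4) = 1.
Complete factorization: h(u) = (u^2 + 2u - 2)·(u^2 + 2u - 1).
Factor degrees with multiplicity: 2 + 2 = 4.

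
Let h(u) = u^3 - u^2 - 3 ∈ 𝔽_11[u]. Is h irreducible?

Yes

Check each element of 𝔽_11 for a root: h(0)=8, h(1)=8, h(2)=1, h(3)=4, h(4)=1, h(5)=9, h(6)=1, h(7)=5, h(8)=5, h(9)=7, h(10)=6.
No roots. A degree-3 polynomial over a field with no linear factor is irreducible.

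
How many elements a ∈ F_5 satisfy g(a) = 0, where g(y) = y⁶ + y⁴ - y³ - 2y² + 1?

Evaluate at each of the 5 elements of F_5:
g(0) = 1; g(1) = 0 → root; g(2) = 0 → root; g(3) = 1; g(4) = 2.
Roots: {1, 2}.

2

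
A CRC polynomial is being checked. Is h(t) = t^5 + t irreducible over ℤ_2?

Check for roots in ℤ_2: h(0) = 0 → root; h(1) = 0 → root.
h(0) = 0, so (t) divides h(t); h is reducible.

No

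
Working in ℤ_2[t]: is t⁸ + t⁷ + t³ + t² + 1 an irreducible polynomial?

Write f(t) = t⁸ + t⁷ + t³ + t² + 1.
Check for roots in ℤ_2: f(0) = 1; f(1) = 1.
No roots, so no linear factors.
Monic irreducibles of degree 2 over GF(2): t² + t + 1.
None of them divide f (all give nonzero remainder).
Monic irreducibles of degree 3 over GF(2): t³ + t + 1, t³ + t² + 1.
None of them divide f (all give nonzero remainder).
Monic irreducibles of degree 4 over GF(2): t⁴ + t + 1, t⁴ + t³ + 1, t⁴ + t³ + t² + t + 1.
None of them divide f (all give nonzero remainder).
No irreducible factor of degree ≤ 4 exists, so f is irreducible over GF(2).

Yes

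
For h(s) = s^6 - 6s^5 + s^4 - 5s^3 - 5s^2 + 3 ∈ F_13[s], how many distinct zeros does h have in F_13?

4

Evaluate at each of the 13 elements of F_13:
h(0) = 3; h(1) = 2; h(2) = 0 → root; h(3) = 7; h(4) = 8; h(5) = 3; h(6) = 0 → root; h(7) = 0 → root; h(8) = 0 → root; h(9) = 1; h(10) = 8; h(11) = 9; h(12) = 11.
Roots: {2, 6, 7, 8}.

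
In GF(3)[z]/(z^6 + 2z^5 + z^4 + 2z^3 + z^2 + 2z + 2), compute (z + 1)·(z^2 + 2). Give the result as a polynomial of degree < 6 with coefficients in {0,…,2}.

z^3 + z^2 + 2z + 2

Multiply in GF(3)[z]: (z + 1)·(z^2 + 2) = z^3 + z^2 + 2z + 2.
Reduced: z^3 + z^2 + 2z + 2.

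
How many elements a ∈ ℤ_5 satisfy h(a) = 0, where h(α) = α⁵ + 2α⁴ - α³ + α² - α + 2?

1

Evaluate at each of the 5 elements of ℤ_5:
h(0) = 2; h(1) = 4; h(2) = 0 → root; h(3) = 1; h(4) = 1.
Roots: {2}.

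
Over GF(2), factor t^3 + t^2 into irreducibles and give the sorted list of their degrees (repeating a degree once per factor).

1, 1, 1

Write h(t) = t^3 + t^2.
Roots in GF(2): h(0) = 0 → root; h(1) = 0 → root.
Linear factors from roots: (t), (t + 1).
Complete factorization: h(t) = (t + 1)·(t)^2.
Factor degrees with multiplicity: 1 + 1 + 1 = 3.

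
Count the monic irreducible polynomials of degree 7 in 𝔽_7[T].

117648

x^(7^7) − x is the product of all monic irreducibles of degree dividing 7; Möbius inversion gives N = (1/7) Σ μ(7/d)·7^d.
Divisors of 7: 1, 7; μ(7/d) for each: -1, 1.
Σ = − 7^1 + 7^7 = 823536.
N = 823536/7 = 117648.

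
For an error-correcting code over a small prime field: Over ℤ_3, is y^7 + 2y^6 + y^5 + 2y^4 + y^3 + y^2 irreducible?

No

Write h(y) = y^7 + 2y^6 + y^5 + 2y^4 + y^3 + y^2.
Check for roots in ℤ_3: h(0) = 0 → root; h(1) = 2; h(2) = 2.
h(0) = 0, so (y) divides h(y); h is reducible.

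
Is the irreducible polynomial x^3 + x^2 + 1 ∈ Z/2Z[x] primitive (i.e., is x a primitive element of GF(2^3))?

Write f(x) = x^3 + x^2 + 1.
|GF(2^3)^×| = 2^3 − 1 = 7. Prime factorization: 7 = 7.
f is primitive ⇔ x has order 7 in GF(2)[x]/(f), i.e. x^(7/q) ≠ 1 for each prime q | 7.
x^(1) mod f = x.
None equal 1, so x has full order 7; f is primitive.

Yes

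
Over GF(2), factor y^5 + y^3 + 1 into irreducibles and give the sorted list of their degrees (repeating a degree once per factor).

5

Write f(y) = y^5 + y^3 + 1.
Roots in GF(2): f(0) = 1; f(1) = 1.
Complete factorization: f(y) = (y^5 + y^3 + 1).
Factor degrees with multiplicity: 5 = 5.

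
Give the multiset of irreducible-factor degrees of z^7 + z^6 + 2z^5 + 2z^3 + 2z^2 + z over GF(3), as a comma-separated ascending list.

Write g(z) = z^7 + z^6 + 2z^5 + 2z^3 + 2z^2 + z.
Roots in GF(3): g(0) = 0 → root; g(1) = 0 → root; g(2) = 0 → root.
Linear factors from roots: (z), (z + 2), (z + 1).
Complete factorization: g(z) = (z)·(z + 1)·(z + 2)·(z^2 + 1)·(z^2 + z + 2).
Factor degrees with multiplicity: 1 + 1 + 1 + 2 + 2 = 7.

1, 1, 1, 2, 2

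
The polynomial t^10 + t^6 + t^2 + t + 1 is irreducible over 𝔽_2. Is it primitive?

No

Write f(t) = t^10 + t^6 + t^2 + t + 1.
|GF(2^10)^×| = 2^10 − 1 = 1023. Prime factorization: 1023 = 3·11·31.
f is primitive ⇔ t has order 1023 in GF(2)[t]/(f), i.e. t^(1023/q) ≠ 1 for each prime q | 1023.
t^(341) mod f = 1
t^(93) mod f = t^9 + t^8 + t^7 + t^4 + t^3 + t^2.
t^(33) mod f = t^7 + t^6 + t^5 + t^4 + t^2 + t.
Since t^(341) = 1, the order of t divides 341 < 1023; not primitive.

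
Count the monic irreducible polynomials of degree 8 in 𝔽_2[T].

The number of monic irreducibles of degree 8 over GF(2) is (1/8)·Σ_{d∣8} μ(8/d) 2^d.
Divisors of 8: 1, 2, 4, 8; μ(8/d) for each: 0, 0, -1, 1.
Σ = − 2^4 + 2^8 = 240.
N = 240/8 = 30.

30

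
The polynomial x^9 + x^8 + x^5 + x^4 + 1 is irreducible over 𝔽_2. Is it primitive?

Write f(x) = x^9 + x^8 + x^5 + x^4 + 1.
|GF(2^9)^×| = 2^9 − 1 = 511. Prime factorization: 511 = 7·73.
f is primitive ⇔ x has order 511 in GF(2)[x]/(f), i.e. x^(511/q) ≠ 1 for each prime q | 511.
x^(73) mod f = x^8 + x^6 + x^5 + x^4 + x^3 + x^2 + 1.
x^(7) mod f = x^7.
None equal 1, so x has full order 511; f is primitive.

Yes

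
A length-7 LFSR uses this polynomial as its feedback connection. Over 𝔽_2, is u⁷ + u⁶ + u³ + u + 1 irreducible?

Yes

Write P(u) = u⁷ + u⁶ + u³ + u + 1.
Check for roots in 𝔽_2: P(0) = 1; P(1) = 1.
No roots, so no linear factors.
Monic irreducibles of degree 2 over GF(2): u² + u + 1.
None of them divide P (all give nonzero remainder).
Monic irreducibles of degree 3 over GF(2): u³ + u + 1, u³ + u² + 1.
None of them divide P (all give nonzero remainder).
No irreducible factor of degree ≤ 3 exists, so P is irreducible over GF(2).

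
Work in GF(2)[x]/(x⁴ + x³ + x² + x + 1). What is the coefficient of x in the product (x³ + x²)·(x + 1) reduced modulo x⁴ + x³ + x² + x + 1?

1

Multiply in GF(2)[x]: (x³ + x²)·(x + 1) = x⁴ + x².
Reduce using x⁴ ≡ x³ + x² + x + 1 (mod x⁴ + x³ + x² + x + 1).
Reduced: x³ + x + 1.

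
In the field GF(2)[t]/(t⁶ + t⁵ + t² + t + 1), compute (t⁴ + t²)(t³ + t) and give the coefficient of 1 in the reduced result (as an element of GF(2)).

Multiply in GF(2)[t]: (t⁴ + t²)·(t³ + t) = t⁷ + t³.
Reduce using t⁶ ≡ t⁵ + t² + t + 1 (mod t⁶ + t⁵ + t² + t + 1).
Reduced: t⁵ + 1.

1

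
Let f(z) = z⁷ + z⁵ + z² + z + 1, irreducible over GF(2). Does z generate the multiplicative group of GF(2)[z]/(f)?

|GF(2^7)^×| = 2^7 − 1 = 127. Prime factorization: 127 = 127.
f is primitive ⇔ z has order 127 in GF(2)[z]/(f), i.e. z^(127/q) ≠ 1 for each prime q | 127.
z^(1) mod f = z.
None equal 1, so z has full order 127; f is primitive.

Yes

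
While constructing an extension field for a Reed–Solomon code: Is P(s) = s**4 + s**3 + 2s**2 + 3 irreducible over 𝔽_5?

Check for roots in 𝔽_5: P(0) = 3; P(1) = 2; P(2) = 0 → root; P(3) = 4; P(4) = 0 → root.
P(2) = 0, so (s − 2) divides P(s); P is reducible.

No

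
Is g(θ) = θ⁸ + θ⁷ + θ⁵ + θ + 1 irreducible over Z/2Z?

Check for roots in Z/2Z: g(0) = 1; g(1) = 1.
No roots, so no linear factors.
Monic irreducibles of degree 2 over GF(2): θ² + θ + 1.
None of them divide g (all give nonzero remainder).
Monic irreducibles of degree 3 over GF(2): θ³ + θ + 1, θ³ + θ² + 1.
None of them divide g (all give nonzero remainder).
Monic irreducibles of degree 4 over GF(2): θ⁴ + θ + 1, θ⁴ + θ³ + 1, θ⁴ + θ³ + θ² + θ + 1.
None of them divide g (all give nonzero remainder).
No irreducible factor of degree ≤ 4 exists, so g is irreducible over GF(2).

Yes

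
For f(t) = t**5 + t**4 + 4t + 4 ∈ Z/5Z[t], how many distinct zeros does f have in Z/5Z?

Evaluate at each of the 5 elements of Z/5Z:
f(0) = 4; f(1) = 0 → root; f(2) = 0 → root; f(3) = 0 → root; f(4) = 0 → root.
Roots: {1, 2, 3, 4}.

4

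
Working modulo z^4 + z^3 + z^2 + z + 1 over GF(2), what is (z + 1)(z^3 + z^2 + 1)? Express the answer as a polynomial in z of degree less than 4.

Multiply in GF(2)[z]: (z + 1)·(z^3 + z^2 + 1) = z^4 + z^2 + z + 1.
Reduce using z^4 ≡ z^3 + z^2 + z + 1 (mod z^4 + z^3 + z^2 + z + 1).
Reduced: z^3.

z^3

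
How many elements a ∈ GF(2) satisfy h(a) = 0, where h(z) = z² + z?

2

Evaluate at each of the 2 elements of GF(2):
h(0) = 0 → root; h(1) = 0 → root.
Roots: {0, 1}.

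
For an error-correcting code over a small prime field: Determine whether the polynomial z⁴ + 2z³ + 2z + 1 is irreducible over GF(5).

Yes

Write h(z) = z⁴ + 2z³ + 2z + 1.
Check for roots in GF(5): h(0) = 1; h(1) = 1; h(2) = 2; h(3) = 2; h(4) = 3.
No roots, so no linear factors.
Degree-2 irreducible divisors: test the 10 monic irreducibles of degree 2 over GF(5).
None of them divide h (all give nonzero remainder).
No irreducible factor of degree ≤ 2 exists, so h is irreducible over GF(5).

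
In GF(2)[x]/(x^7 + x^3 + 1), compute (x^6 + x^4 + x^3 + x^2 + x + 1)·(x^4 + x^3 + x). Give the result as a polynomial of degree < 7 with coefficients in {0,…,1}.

Multiply in GF(2)[x]: (x^6 + x^4 + x^3 + x^2 + x + 1)·(x^4 + x^3 + x) = x^10 + x^9 + x^8 + x^7 + x^5 + x^4 + x^2 + x.
Reduce using x^7 ≡ x^3 + 1 (mod x^7 + x^3 + 1).
Reduced: x^6 + 1.

x^6 + 1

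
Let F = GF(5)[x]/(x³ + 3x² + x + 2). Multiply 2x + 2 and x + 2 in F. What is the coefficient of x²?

Multiply in GF(5)[x]: (2x + 2)·(x + 2) = 2x² + x + 4.
Reduced: 2x² + x + 4.

2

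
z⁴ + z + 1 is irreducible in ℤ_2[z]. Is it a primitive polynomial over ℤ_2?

Yes

Write f(z) = z⁴ + z + 1.
|GF(2^4)^×| = 2^4 − 1 = 15. Prime factorization: 15 = 3·5.
f is primitive ⇔ z has order 15 in GF(2)[z]/(f), i.e. z^(15/q) ≠ 1 for each prime q | 15.
z^(5) mod f = z² + z.
z^(3) mod f = z³.
None equal 1, so z has full order 15; f is primitive.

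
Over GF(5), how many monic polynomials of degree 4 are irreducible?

x^(5^4) − x is the product of all monic irreducibles of degree dividing 4; Möbius inversion gives N = (1/4) Σ μ(4/d)·5^d.
Divisors of 4: 1, 2, 4; μ(4/d) for each: 0, -1, 1.
Σ = − 5^2 + 5^4 = 600.
N = 600/4 = 150.

150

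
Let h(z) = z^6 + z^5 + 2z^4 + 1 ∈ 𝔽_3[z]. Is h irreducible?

Check for roots in 𝔽_3: h(0) = 1; h(1) = 2; h(2) = 0 → root.
h(2) = 0, so (z − 2) divides h(z); h is reducible.

No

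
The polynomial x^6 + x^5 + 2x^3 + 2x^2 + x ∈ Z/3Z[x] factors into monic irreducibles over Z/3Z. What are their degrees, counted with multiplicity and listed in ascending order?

Write f(x) = x^6 + x^5 + 2x^3 + 2x^2 + x.
Roots in Z/3Z: f(0) = 0 → root; f(1) = 1; f(2) = 2.
Linear factors from roots: (x).
Complete factorization: f(x) = (x)·(x^2 + 1)·(x^3 + x^2 + 2x + 1).
Factor degrees with multiplicity: 1 + 2 + 3 = 6.

1, 2, 3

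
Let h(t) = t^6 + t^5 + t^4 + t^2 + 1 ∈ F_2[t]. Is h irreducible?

Check for roots in F_2: h(0) = 1; h(1) = 1.
No roots, so no linear factors.
Monic irreducibles of degree 2 over GF(2): t^2 + t + 1.
None of them divide h (all give nonzero remainder).
Monic irreducibles of degree 3 over GF(2): t^3 + t + 1, t^3 + t^2 + 1.
None of them divide h (all give nonzero remainder).
No irreducible factor of degree ≤ 3 exists, so h is irreducible over GF(2).

Yes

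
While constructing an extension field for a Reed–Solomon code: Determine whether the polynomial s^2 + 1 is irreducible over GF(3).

Write g(s) = s^2 + 1.
Check for roots in GF(3): g(0) = 1; g(1) = 2; g(2) = 2.
No roots. A degree-2 polynomial over a field with no linear factor is irreducible.

Yes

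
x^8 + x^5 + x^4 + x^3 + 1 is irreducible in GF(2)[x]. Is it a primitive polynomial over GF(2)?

No

Write f(x) = x^8 + x^5 + x^4 + x^3 + 1.
|GF(2^8)^×| = 2^8 − 1 = 255. Prime factorization: 255 = 3·5·17.
f is primitive ⇔ x has order 255 in GF(2)[x]/(f), i.e. x^(255/q) ≠ 1 for each prime q | 255.
x^(85) mod f = 1
x^(51) mod f = 1
x^(15) mod f = x^6 + x^3 + x^2 + x.
Since x^(85) = 1, the order of x divides 85 < 255; not primitive.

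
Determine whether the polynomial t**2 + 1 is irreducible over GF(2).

No

Write g(t) = t**2 + 1.
Check for roots in GF(2): g(0) = 1; g(1) = 0 → root.
g(1) = 0, so (t − 1) divides g(t); g is reducible.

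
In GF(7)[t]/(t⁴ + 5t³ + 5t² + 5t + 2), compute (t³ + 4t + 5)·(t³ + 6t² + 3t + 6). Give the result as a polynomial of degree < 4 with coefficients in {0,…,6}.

Multiply in GF(7)[t]: (t³ + 4t + 5)·(t³ + 6t² + 3t + 6) = t⁶ + 6t⁵ + 4t + 2.
Reduce using t⁴ ≡ 2t³ + 2t² + 2t + 5 (mod t⁴ + 5t³ + 5t² + 5t + 2).
Reduced: 5t³ + t² + 3t + 1.

5t^3 + t^2 + 3t + 1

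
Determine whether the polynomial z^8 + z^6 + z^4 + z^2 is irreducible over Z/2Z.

Write f(z) = z^8 + z^6 + z^4 + z^2.
Check for roots in Z/2Z: f(0) = 0 → root; f(1) = 0 → root.
f(0) = 0, so (z) divides f(z); f is reducible.

No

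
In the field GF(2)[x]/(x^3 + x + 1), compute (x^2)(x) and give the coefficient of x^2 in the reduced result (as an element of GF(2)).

0

Multiply in GF(2)[x]: (x^2)·(x) = x^3.
Reduce using x^3 ≡ x + 1 (mod x^3 + x + 1).
Reduced: x + 1.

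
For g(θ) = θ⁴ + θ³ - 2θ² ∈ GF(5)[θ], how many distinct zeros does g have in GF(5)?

3

Evaluate at each of the 5 elements of GF(5):
g(0) = 0 → root; g(1) = 0 → root; g(2) = 1; g(3) = 0 → root; g(4) = 3.
Roots: {0, 1, 3}.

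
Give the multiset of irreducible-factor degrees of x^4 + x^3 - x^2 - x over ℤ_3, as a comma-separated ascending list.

Write g(x) = x^4 + x^3 - x^2 - x.
Roots in ℤ_3: g(0) = 0 → root; g(1) = 0 → root; g(2) = 0 → root.
Linear factors from roots: (x), (x - 1), (x + 1).
Complete factorization: g(x) = (x)·(x - 1)·(x + 1)^2.
Factor degrees with multiplicity: 1 + 1 + 1 + 1 = 4.

1, 1, 1, 1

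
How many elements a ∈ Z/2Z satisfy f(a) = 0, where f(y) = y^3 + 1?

1

Evaluate at each of the 2 elements of Z/2Z:
f(0) = 1; f(1) = 0 → root.
Roots: {1}.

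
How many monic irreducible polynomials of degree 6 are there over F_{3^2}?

88440

The number of monic irreducibles of degree 6 over GF(9) is (1/6)·Σ_{d∣6} μ(6/d) 9^d.
Divisors of 6: 1, 2, 3, 6; μ(6/d) for each: 1, -1, -1, 1.
Σ = 9^1 − 9^2 − 9^3 + 9^6 = 530640.
N = 530640/6 = 88440.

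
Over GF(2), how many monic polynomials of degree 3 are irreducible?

By the necklace-counting formula, N_2(3) = (1/3) Σ_{d|3} μ(3/d)·2^d.
Divisors of 3: 1, 3; μ(3/d) for each: -1, 1.
Σ = − 2^1 + 2^3 = 6.
N = 6/3 = 2.

2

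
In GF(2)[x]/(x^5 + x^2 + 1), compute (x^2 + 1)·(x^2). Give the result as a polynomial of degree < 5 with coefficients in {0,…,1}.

x^4 + x^2

Multiply in GF(2)[x]: (x^2 + 1)·(x^2) = x^4 + x^2.
Reduced: x^4 + x^2.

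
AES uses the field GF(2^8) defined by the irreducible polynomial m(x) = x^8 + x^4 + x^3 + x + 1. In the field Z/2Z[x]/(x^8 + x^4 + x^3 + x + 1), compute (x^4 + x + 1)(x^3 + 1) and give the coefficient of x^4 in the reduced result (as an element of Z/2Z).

0

Multiply in Z/2Z[x]: (x^4 + x + 1)·(x^3 + 1) = x^7 + x^3 + x + 1.
Reduced: x^7 + x^3 + x + 1.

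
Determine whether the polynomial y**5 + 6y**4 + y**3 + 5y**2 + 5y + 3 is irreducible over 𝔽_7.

Write m(y) = y**5 + 6y**4 + y**3 + 5y**2 + 5y + 3.
Check for roots in 𝔽_7: m(0) = 3; m(1) = 0 → root; m(2) = 1; m(3) = 0 → root; m(4) = 4; m(5) = 6; m(6) = 0 → root.
m(1) = 0, so (y − 1) divides m(y); m is reducible.

No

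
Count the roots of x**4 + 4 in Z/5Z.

Write h(x) = x**4 + 4.
Evaluate at each of the 5 elements of Z/5Z:
h(0) = 4; h(1) = 0 → root; h(2) = 0 → root; h(3) = 0 → root; h(4) = 0 → root.
Roots: {1, 2, 3, 4}.

4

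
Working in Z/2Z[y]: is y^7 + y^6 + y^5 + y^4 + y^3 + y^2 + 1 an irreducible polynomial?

Yes

Write g(y) = y^7 + y^6 + y^5 + y^4 + y^3 + y^2 + 1.
Check for roots in Z/2Z: g(0) = 1; g(1) = 1.
No roots, so no linear factors.
Monic irreducibles of degree 2 over GF(2): y^2 + y + 1.
None of them divide g (all give nonzero remainder).
Monic irreducibles of degree 3 over GF(2): y^3 + y + 1, y^3 + y^2 + 1.
None of them divide g (all give nonzero remainder).
No irreducible factor of degree ≤ 3 exists, so g is irreducible over GF(2).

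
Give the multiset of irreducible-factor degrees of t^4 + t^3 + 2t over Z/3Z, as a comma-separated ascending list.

Write h(t) = t^4 + t^3 + 2t.
Roots in Z/3Z: h(0) = 0 → root; h(1) = 1; h(2) = 1.
Linear factors from roots: (t).
Complete factorization: h(t) = (t)·(t^3 + t^2 + 2).
Factor degrees with multiplicity: 1 + 3 = 4.

1, 3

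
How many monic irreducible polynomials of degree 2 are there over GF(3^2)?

36

By the necklace-counting formula, N_9(2) = (1/2) Σ_{d|2} μ(2/d)·9^d.
Divisors of 2: 1, 2; μ(2/d) for each: -1, 1.
Σ = − 9^1 + 9^2 = 72.
N = 72/2 = 36.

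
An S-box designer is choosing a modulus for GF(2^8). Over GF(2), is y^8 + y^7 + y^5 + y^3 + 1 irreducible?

Yes

Write h(y) = y^8 + y^7 + y^5 + y^3 + 1.
Check for roots in GF(2): h(0) = 1; h(1) = 1.
No roots, so no linear factors.
Monic irreducibles of degree 2 over GF(2): y^2 + y + 1.
None of them divide h (all give nonzero remainder).
Monic irreducibles of degree 3 over GF(2): y^3 + y + 1, y^3 + y^2 + 1.
None of them divide h (all give nonzero remainder).
Monic irreducibles of degree 4 over GF(2): y^4 + y + 1, y^4 + y^3 + 1, y^4 + y^3 + y^2 + y + 1.
None of them divide h (all give nonzero remainder).
No irreducible factor of degree ≤ 4 exists, so h is irreducible over GF(2).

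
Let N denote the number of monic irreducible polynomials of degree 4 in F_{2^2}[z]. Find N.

x^(4^4) − x is the product of all monic irreducibles of degree dividing 4; Möbius inversion gives N = (1/4) Σ μ(4/d)·4^d.
Divisors of 4: 1, 2, 4; μ(4/d) for each: 0, -1, 1.
Σ = − 4^2 + 4^4 = 240.
N = 240/4 = 60.

60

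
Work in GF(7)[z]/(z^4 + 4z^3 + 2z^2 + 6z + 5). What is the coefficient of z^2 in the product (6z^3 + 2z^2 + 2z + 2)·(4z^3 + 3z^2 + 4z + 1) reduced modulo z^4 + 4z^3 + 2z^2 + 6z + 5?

Multiply in GF(7)[z]: (6z^3 + 2z^2 + 2z + 2)·(4z^3 + 3z^2 + 4z + 1) = 3z^6 + 5z^5 + 3z^4 + 2z^2 + 3z + 2.
Reduce using z^4 ≡ 3z^3 + 5z^2 + z + 2 (mod z^4 + 4z^3 + 2z^2 + 6z + 5).
Reduced: z^3 + 3.

0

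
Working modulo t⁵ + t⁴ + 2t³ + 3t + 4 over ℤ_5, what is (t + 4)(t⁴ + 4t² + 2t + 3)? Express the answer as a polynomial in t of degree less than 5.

Multiply in ℤ_5[t]: (t + 4)·(t⁴ + 4t² + 2t + 3) = t⁵ + 4t⁴ + 4t³ + 3t² + t + 2.
Reduce using t⁵ ≡ 4t⁴ + 3t³ + 2t + 1 (mod t⁵ + t⁴ + 2t³ + 3t + 4).
Reduced: 3t⁴ + 2t³ + 3t² + 3t + 3.

3t^4 + 2t^3 + 3t^2 + 3t + 3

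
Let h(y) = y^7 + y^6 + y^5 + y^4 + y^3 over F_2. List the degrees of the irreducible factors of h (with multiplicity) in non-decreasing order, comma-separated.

Roots in F_2: h(0) = 0 → root; h(1) = 1.
Linear factors from roots: (y).
Complete factorization: h(y) = (y)^3·(y^4 + y^3 + y^2 + y + 1).
Factor degrees with multiplicity: 1 + 1 + 1 + 4 = 7.

1, 1, 1, 4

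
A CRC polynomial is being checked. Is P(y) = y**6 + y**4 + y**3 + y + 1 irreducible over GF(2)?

Check for roots in GF(2): P(0) = 1; P(1) = 1.
No roots, so no linear factors.
Monic irreducibles of degree 2 over GF(2): y**2 + y + 1.
None of them divide P (all give nonzero remainder).
Monic irreducibles of degree 3 over GF(2): y**3 + y + 1, y**3 + y**2 + 1.
None of them divide P (all give nonzero remainder).
No irreducible factor of degree ≤ 3 exists, so P is irreducible over GF(2).

Yes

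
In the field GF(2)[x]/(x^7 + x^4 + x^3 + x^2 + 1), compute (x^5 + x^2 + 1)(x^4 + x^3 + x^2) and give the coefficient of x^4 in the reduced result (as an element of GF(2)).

1

Multiply in GF(2)[x]: (x^5 + x^2 + 1)·(x^4 + x^3 + x^2) = x^9 + x^8 + x^7 + x^6 + x^5 + x^3 + x^2.
Reduce using x^7 ≡ x^4 + x^3 + x^2 + 1 (mod x^7 + x^4 + x^3 + x^2 + 1).
Reduced: x^5 + x^4 + x^3 + x^2 + x + 1.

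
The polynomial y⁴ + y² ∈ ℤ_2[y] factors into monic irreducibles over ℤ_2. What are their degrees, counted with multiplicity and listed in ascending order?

1, 1, 1, 1

Write h(y) = y⁴ + y².
Roots in ℤ_2: h(0) = 0 → root; h(1) = 0 → root.
Linear factors from roots: (y), (y + 1).
Complete factorization: h(y) = (y)^2·(y + 1)^2.
Factor degrees with multiplicity: 1 + 1 + 1 + 1 = 4.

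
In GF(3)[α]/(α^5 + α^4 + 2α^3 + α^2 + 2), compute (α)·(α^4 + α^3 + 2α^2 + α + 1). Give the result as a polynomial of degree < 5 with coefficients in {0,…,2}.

Multiply in GF(3)[α]: (α)·(α^4 + α^3 + 2α^2 + α + 1) = α^5 + α^4 + 2α^3 + α^2 + α.
Reduce using α^5 ≡ 2α^4 + α^3 + 2α^2 + 1 (mod α^5 + α^4 + 2α^3 + α^2 + 2).
Reduced: α + 1.

α + 1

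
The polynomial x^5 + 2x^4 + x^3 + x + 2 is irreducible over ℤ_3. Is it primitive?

Write f(x) = x^5 + 2x^4 + x^3 + x + 2.
|GF(3^5)^×| = 3^5 − 1 = 242. Prime factorization: 242 = 2·11^2.
f is primitive ⇔ x has order 242 in GF(3)[x]/(f), i.e. x^(242/q) ≠ 1 for each prime q | 242.
x^(121) mod f = 1
x^(22) mod f = x^4 + x^3 + x^2 + 1.
Since x^(121) = 1, the order of x divides 121 < 242; not primitive.

No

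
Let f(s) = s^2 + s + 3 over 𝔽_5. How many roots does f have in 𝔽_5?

Evaluate at each of the 5 elements of 𝔽_5:
f(0) = 3; f(1) = 0 → root; f(2) = 4; f(3) = 0 → root; f(4) = 3.
Roots: {1, 3}.

2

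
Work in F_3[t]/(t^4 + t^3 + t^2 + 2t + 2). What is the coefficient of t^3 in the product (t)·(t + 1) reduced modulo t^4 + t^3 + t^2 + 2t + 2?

0

Multiply in F_3[t]: (t)·(t + 1) = t^2 + t.
Reduced: t^2 + t.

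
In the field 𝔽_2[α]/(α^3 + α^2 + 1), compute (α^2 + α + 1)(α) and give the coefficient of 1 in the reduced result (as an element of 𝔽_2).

Multiply in 𝔽_2[α]: (α^2 + α + 1)·(α) = α^3 + α^2 + α.
Reduce using α^3 ≡ α^2 + 1 (mod α^3 + α^2 + 1).
Reduced: α + 1.

1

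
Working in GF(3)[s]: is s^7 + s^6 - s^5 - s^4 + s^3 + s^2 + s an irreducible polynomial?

No

Write m(s) = s^7 + s^6 - s^5 - s^4 + s^3 + s^2 + s.
Check for roots in GF(3): m(0) = 0 → root; m(1) = 0 → root; m(2) = 2.
m(0) = 0, so (s) divides m(s); m is reducible.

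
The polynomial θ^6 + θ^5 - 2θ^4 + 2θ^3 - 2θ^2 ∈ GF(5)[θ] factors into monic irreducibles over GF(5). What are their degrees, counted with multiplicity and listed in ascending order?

Write g(θ) = θ^6 + θ^5 - 2θ^4 + 2θ^3 - 2θ^2.
Roots in GF(5): g(0) = 0 → root; g(1) = 0 → root; g(2) = 2; g(3) = 1; g(4) = 4.
Linear factors from roots: (θ), (θ - 1).
Complete factorization: g(θ) = (θ)^2·(θ - 1)^2·(θ^2 - 2θ - 2).
Factor degrees with multiplicity: 1 + 1 + 1 + 1 + 2 = 6.

1, 1, 1, 1, 2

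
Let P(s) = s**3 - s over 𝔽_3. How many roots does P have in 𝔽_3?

Evaluate at each of the 3 elements of 𝔽_3:
P(0) = 0 → root; P(1) = 0 → root; P(2) = 0 → root.
Roots: {0, 1, 2}.

3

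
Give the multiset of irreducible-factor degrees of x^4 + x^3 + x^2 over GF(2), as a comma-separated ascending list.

1, 1, 2

Write h(x) = x^4 + x^3 + x^2.
Roots in GF(2): h(0) = 0 → root; h(1) = 1.
Linear factors from roots: (x).
Complete factorization: h(x) = (x)^2·(x^2 + x + 1).
Factor degrees with multiplicity: 1 + 1 + 2 = 4.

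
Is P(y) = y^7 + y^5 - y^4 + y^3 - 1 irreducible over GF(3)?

Yes

Check for roots in GF(3): P(0) = 2; P(1) = 1; P(2) = 1.
No roots, so no linear factors.
Monic irreducibles of degree 2 over GF(3): y^2 + 1, y^2 + y - 1, y^2 - y - 1.
None of them divide P (all give nonzero remainder).
Degree-3 irreducible divisors: test the 8 monic irreducibles of degree 3 over GF(3).
None of them divide P (all give nonzero remainder).
No irreducible factor of degree ≤ 3 exists, so P is irreducible over GF(3).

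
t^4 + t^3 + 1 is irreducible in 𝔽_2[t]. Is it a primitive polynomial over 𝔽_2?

Write f(t) = t^4 + t^3 + 1.
|GF(2^4)^×| = 2^4 − 1 = 15. Prime factorization: 15 = 3·5.
f is primitive ⇔ t has order 15 in GF(2)[t]/(f), i.e. t^(15/q) ≠ 1 for each prime q | 15.
t^(5) mod f = t^3 + t + 1.
t^(3) mod f = t^3.
None equal 1, so t has full order 15; f is primitive.

Yes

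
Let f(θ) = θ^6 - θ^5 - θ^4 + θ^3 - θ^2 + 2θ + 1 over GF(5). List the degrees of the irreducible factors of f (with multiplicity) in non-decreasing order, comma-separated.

Roots in GF(5): f(0) = 1; f(1) = 2; f(2) = 0 → root; f(3) = 0 → root; f(4) = 3.
Linear factors from roots: (θ - 2), (θ + 2).
Complete factorization: f(θ) = (θ + 2)·(θ - 2)^2·(θ^3 + θ^2 + 2).
Factor degrees with multiplicity: 1 + 1 + 1 + 3 = 6.

1, 1, 1, 3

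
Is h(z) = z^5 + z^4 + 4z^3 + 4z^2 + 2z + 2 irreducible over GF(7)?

Check for roots in GF(7): h(0) = 2; h(1) = 0 → root; h(2) = 4; h(3) = 0 → root; h(4) = 0 → root; h(5) = 1; h(6) = 0 → root.
h(1) = 0, so (z − 1) divides h(z); h is reducible.

No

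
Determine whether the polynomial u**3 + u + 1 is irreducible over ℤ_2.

Write h(u) = u**3 + u + 1.
Check for roots in ℤ_2: h(0) = 1; h(1) = 1.
No roots. A degree-3 polynomial over a field with no linear factor is irreducible.

Yes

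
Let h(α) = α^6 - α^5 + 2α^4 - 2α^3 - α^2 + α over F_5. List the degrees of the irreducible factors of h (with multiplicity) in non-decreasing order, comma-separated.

Roots in F_5: h(0) = 0 → root; h(1) = 0 → root; h(2) = 1; h(3) = 3; h(4) = 4.
Linear factors from roots: (α), (α - 1).
Complete factorization: h(α) = (α)·(α - 1)·(α^2 + 2α - 2)·(α^2 - 2α - 2).
Factor degrees with multiplicity: 1 + 1 + 2 + 2 = 6.

1, 1, 2, 2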